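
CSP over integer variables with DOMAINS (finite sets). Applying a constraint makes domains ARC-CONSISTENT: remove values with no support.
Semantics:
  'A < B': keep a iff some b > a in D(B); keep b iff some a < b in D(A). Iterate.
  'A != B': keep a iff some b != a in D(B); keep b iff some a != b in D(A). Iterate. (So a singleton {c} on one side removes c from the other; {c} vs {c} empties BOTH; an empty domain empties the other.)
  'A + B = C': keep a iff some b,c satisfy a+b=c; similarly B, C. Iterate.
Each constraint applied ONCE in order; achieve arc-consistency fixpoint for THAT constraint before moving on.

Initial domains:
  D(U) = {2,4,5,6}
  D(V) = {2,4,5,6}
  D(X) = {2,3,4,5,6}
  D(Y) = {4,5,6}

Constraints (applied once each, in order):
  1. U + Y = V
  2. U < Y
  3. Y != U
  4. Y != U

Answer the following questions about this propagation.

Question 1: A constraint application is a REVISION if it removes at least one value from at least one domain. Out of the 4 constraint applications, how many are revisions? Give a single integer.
Constraint 1 (U + Y = V) on D(U)={2,4,5,6} D(Y)={4,5,6} D(V)={2,4,5,6}: U {2,4,5,6}->{2}; Y {4,5,6}->{4}; V {2,4,5,6}->{6} => REVISION
Constraint 2 (U < Y) on D(U)={2} D(Y)={4}: no change => not a revision
Constraint 3 (Y != U) on D(Y)={4} D(U)={2}: no change => not a revision
Constraint 4 (Y != U) on D(Y)={4} D(U)={2}: no change => not a revision
Total revisions = 1

Answer: 1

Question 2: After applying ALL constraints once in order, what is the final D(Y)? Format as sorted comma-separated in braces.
Answer: {4}

Derivation:
Constraint 1 (U + Y = V) on D(U)={2,4,5,6} D(Y)={4,5,6} D(V)={2,4,5,6}: U {2,4,5,6}->{2}; Y {4,5,6}->{4}; V {2,4,5,6}->{6}
Constraint 2 (U < Y) on D(U)={2} D(Y)={4}: no change
Constraint 3 (Y != U) on D(Y)={4} D(U)={2}: no change
Constraint 4 (Y != U) on D(Y)={4} D(U)={2}: no change
So after all 4 constraints: D(Y) = {4}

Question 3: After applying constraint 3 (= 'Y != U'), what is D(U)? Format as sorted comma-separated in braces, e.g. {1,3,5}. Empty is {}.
Constraint 1 (U + Y = V) on D(U)={2,4,5,6} D(Y)={4,5,6} D(V)={2,4,5,6}: U {2,4,5,6}->{2}; Y {4,5,6}->{4}; V {2,4,5,6}->{6}
Constraint 2 (U < Y) on D(U)={2} D(Y)={4}: no change
Constraint 3 (Y != U) on D(Y)={4} D(U)={2}: no change
So after constraint 3: D(U) = {2}

Answer: {2}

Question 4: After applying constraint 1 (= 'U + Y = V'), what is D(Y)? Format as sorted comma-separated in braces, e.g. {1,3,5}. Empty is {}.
Constraint 1 (U + Y = V) on D(U)={2,4,5,6} D(Y)={4,5,6} D(V)={2,4,5,6}: U {2,4,5,6}->{2}; Y {4,5,6}->{4}; V {2,4,5,6}->{6}
So after constraint 1: D(Y) = {4}

Answer: {4}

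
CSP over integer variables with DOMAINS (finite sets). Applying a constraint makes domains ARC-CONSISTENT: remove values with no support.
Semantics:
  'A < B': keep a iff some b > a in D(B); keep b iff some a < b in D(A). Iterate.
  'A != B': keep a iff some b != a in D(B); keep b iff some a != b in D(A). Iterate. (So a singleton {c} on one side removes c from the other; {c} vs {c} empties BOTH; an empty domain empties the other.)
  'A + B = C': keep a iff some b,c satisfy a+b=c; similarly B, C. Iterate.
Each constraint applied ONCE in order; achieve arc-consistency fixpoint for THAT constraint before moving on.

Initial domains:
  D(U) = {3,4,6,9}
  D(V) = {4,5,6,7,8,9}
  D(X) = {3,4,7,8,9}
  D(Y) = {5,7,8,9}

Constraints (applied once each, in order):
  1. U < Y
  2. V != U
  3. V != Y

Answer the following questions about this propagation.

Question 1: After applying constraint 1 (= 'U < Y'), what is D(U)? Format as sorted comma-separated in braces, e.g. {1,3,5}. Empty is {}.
Answer: {3,4,6}

Derivation:
Constraint 1 (U < Y) on D(U)={3,4,6,9} D(Y)={5,7,8,9}: U {3,4,6,9}->{3,4,6}
So after constraint 1: D(U) = {3,4,6}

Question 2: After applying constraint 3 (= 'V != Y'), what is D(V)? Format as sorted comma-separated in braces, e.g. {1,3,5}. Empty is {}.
Constraint 1 (U < Y) on D(U)={3,4,6,9} D(Y)={5,7,8,9}: U {3,4,6,9}->{3,4,6}
Constraint 2 (V != U) on D(V)={4,5,6,7,8,9} D(U)={3,4,6}: no change
Constraint 3 (V != Y) on D(V)={4,5,6,7,8,9} D(Y)={5,7,8,9}: no change
So after constraint 3: D(V) = {4,5,6,7,8,9}

Answer: {4,5,6,7,8,9}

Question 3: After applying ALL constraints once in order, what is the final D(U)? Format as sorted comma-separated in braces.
Constraint 1 (U < Y) on D(U)={3,4,6,9} D(Y)={5,7,8,9}: U {3,4,6,9}->{3,4,6}
Constraint 2 (V != U) on D(V)={4,5,6,7,8,9} D(U)={3,4,6}: no change
Constraint 3 (V != Y) on D(V)={4,5,6,7,8,9} D(Y)={5,7,8,9}: no change
So after all 3 constraints: D(U) = {3,4,6}

Answer: {3,4,6}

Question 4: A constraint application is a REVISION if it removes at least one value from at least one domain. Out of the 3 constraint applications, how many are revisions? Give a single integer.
Constraint 1 (U < Y) on D(U)={3,4,6,9} D(Y)={5,7,8,9}: U {3,4,6,9}->{3,4,6} => REVISION
Constraint 2 (V != U) on D(V)={4,5,6,7,8,9} D(U)={3,4,6}: no change => not a revision
Constraint 3 (V != Y) on D(V)={4,5,6,7,8,9} D(Y)={5,7,8,9}: no change => not a revision
Total revisions = 1

Answer: 1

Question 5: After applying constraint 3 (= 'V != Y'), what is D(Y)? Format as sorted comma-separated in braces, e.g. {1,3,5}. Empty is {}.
Answer: {5,7,8,9}

Derivation:
Constraint 1 (U < Y) on D(U)={3,4,6,9} D(Y)={5,7,8,9}: U {3,4,6,9}->{3,4,6}
Constraint 2 (V != U) on D(V)={4,5,6,7,8,9} D(U)={3,4,6}: no change
Constraint 3 (V != Y) on D(V)={4,5,6,7,8,9} D(Y)={5,7,8,9}: no change
So after constraint 3: D(Y) = {5,7,8,9}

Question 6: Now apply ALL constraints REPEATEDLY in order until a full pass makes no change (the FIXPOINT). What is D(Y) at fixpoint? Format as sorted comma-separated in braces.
pass 0 (initial): D(Y)={5,7,8,9}
pass 1: U {3,4,6,9}->{3,4,6}
pass 2: no change
Fixpoint after 2 passes: D(Y) = {5,7,8,9}

Answer: {5,7,8,9}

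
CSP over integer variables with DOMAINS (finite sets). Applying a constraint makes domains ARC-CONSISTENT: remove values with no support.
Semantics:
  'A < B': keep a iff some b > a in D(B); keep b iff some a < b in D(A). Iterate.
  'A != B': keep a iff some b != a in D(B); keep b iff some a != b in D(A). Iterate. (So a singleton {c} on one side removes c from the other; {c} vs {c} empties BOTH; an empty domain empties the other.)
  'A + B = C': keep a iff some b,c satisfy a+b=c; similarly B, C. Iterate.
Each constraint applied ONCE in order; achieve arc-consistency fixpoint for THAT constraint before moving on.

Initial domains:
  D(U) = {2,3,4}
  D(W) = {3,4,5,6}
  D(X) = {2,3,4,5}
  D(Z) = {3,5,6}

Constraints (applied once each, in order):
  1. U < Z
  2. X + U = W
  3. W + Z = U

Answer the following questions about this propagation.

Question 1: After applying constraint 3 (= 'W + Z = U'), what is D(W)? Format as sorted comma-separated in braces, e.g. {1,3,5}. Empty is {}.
Answer: {}

Derivation:
Constraint 1 (U < Z) on D(U)={2,3,4} D(Z)={3,5,6}: no change
Constraint 2 (X + U = W) on D(X)={2,3,4,5} D(U)={2,3,4} D(W)={3,4,5,6}: X {2,3,4,5}->{2,3,4}; W {3,4,5,6}->{4,5,6}
Constraint 3 (W + Z = U) on D(W)={4,5,6} D(Z)={3,5,6} D(U)={2,3,4}: W {4,5,6}->{}; Z {3,5,6}->{}; U {2,3,4}->{}
So after constraint 3: D(W) = {}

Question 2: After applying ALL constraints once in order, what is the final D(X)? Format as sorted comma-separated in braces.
Constraint 1 (U < Z) on D(U)={2,3,4} D(Z)={3,5,6}: no change
Constraint 2 (X + U = W) on D(X)={2,3,4,5} D(U)={2,3,4} D(W)={3,4,5,6}: X {2,3,4,5}->{2,3,4}; W {3,4,5,6}->{4,5,6}
Constraint 3 (W + Z = U) on D(W)={4,5,6} D(Z)={3,5,6} D(U)={2,3,4}: W {4,5,6}->{}; Z {3,5,6}->{}; U {2,3,4}->{}
So after all 3 constraints: D(X) = {2,3,4}

Answer: {2,3,4}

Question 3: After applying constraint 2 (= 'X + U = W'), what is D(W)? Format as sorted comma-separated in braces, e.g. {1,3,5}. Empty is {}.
Answer: {4,5,6}

Derivation:
Constraint 1 (U < Z) on D(U)={2,3,4} D(Z)={3,5,6}: no change
Constraint 2 (X + U = W) on D(X)={2,3,4,5} D(U)={2,3,4} D(W)={3,4,5,6}: X {2,3,4,5}->{2,3,4}; W {3,4,5,6}->{4,5,6}
So after constraint 2: D(W) = {4,5,6}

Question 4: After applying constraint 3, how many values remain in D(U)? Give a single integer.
Constraint 1 (U < Z) on D(U)={2,3,4} D(Z)={3,5,6}: no change
Constraint 2 (X + U = W) on D(X)={2,3,4,5} D(U)={2,3,4} D(W)={3,4,5,6}: X {2,3,4,5}->{2,3,4}; W {3,4,5,6}->{4,5,6}
Constraint 3 (W + Z = U) on D(W)={4,5,6} D(Z)={3,5,6} D(U)={2,3,4}: W {4,5,6}->{}; Z {3,5,6}->{}; U {2,3,4}->{}
So after constraint 3: D(U)={}, size = 0

Answer: 0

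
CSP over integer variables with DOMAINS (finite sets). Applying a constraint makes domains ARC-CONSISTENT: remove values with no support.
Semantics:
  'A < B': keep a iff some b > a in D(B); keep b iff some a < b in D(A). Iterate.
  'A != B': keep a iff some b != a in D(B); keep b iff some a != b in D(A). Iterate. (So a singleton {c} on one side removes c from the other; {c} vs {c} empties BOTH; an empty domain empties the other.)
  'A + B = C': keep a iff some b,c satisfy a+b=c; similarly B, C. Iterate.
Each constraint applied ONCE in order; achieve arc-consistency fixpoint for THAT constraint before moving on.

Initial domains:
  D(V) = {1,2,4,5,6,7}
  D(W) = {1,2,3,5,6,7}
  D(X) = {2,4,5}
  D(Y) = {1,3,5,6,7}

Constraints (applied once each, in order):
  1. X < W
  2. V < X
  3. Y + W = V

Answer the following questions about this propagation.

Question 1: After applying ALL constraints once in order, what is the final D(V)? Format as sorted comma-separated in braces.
Constraint 1 (X < W) on D(X)={2,4,5} D(W)={1,2,3,5,6,7}: W {1,2,3,5,6,7}->{3,5,6,7}
Constraint 2 (V < X) on D(V)={1,2,4,5,6,7} D(X)={2,4,5}: V {1,2,4,5,6,7}->{1,2,4}
Constraint 3 (Y + W = V) on D(Y)={1,3,5,6,7} D(W)={3,5,6,7} D(V)={1,2,4}: Y {1,3,5,6,7}->{1}; W {3,5,6,7}->{3}; V {1,2,4}->{4}
So after all 3 constraints: D(V) = {4}

Answer: {4}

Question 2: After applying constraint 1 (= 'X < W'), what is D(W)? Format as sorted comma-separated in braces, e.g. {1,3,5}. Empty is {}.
Constraint 1 (X < W) on D(X)={2,4,5} D(W)={1,2,3,5,6,7}: W {1,2,3,5,6,7}->{3,5,6,7}
So after constraint 1: D(W) = {3,5,6,7}

Answer: {3,5,6,7}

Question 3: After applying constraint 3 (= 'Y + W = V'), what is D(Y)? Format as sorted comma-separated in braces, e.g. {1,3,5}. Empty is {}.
Constraint 1 (X < W) on D(X)={2,4,5} D(W)={1,2,3,5,6,7}: W {1,2,3,5,6,7}->{3,5,6,7}
Constraint 2 (V < X) on D(V)={1,2,4,5,6,7} D(X)={2,4,5}: V {1,2,4,5,6,7}->{1,2,4}
Constraint 3 (Y + W = V) on D(Y)={1,3,5,6,7} D(W)={3,5,6,7} D(V)={1,2,4}: Y {1,3,5,6,7}->{1}; W {3,5,6,7}->{3}; V {1,2,4}->{4}
So after constraint 3: D(Y) = {1}

Answer: {1}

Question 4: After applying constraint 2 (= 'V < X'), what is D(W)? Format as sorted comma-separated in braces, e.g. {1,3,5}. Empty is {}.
Constraint 1 (X < W) on D(X)={2,4,5} D(W)={1,2,3,5,6,7}: W {1,2,3,5,6,7}->{3,5,6,7}
Constraint 2 (V < X) on D(V)={1,2,4,5,6,7} D(X)={2,4,5}: V {1,2,4,5,6,7}->{1,2,4}
So after constraint 2: D(W) = {3,5,6,7}

Answer: {3,5,6,7}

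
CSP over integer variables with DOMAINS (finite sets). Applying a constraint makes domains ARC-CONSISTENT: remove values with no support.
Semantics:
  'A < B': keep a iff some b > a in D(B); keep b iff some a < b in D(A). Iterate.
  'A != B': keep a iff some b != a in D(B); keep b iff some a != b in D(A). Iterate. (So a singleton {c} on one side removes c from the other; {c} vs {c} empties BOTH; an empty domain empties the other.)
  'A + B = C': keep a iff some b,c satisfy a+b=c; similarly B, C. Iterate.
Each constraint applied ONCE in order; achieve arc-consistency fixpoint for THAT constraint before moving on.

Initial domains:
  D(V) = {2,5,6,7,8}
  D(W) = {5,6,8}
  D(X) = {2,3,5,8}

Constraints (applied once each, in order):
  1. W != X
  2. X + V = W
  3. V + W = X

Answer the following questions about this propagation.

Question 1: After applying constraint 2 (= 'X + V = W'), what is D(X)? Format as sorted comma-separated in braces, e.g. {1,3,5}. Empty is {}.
Constraint 1 (W != X) on D(W)={5,6,8} D(X)={2,3,5,8}: no change
Constraint 2 (X + V = W) on D(X)={2,3,5,8} D(V)={2,5,6,7,8} D(W)={5,6,8}: X {2,3,5,8}->{2,3}; V {2,5,6,7,8}->{2,5,6}; W {5,6,8}->{5,8}
So after constraint 2: D(X) = {2,3}

Answer: {2,3}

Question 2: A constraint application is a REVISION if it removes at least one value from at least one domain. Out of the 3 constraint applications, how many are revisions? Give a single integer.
Answer: 2

Derivation:
Constraint 1 (W != X) on D(W)={5,6,8} D(X)={2,3,5,8}: no change => not a revision
Constraint 2 (X + V = W) on D(X)={2,3,5,8} D(V)={2,5,6,7,8} D(W)={5,6,8}: X {2,3,5,8}->{2,3}; V {2,5,6,7,8}->{2,5,6}; W {5,6,8}->{5,8} => REVISION
Constraint 3 (V + W = X) on D(V)={2,5,6} D(W)={5,8} D(X)={2,3}: V {2,5,6}->{}; W {5,8}->{}; X {2,3}->{} => REVISION
Total revisions = 2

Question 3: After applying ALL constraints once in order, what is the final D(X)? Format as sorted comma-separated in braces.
Answer: {}

Derivation:
Constraint 1 (W != X) on D(W)={5,6,8} D(X)={2,3,5,8}: no change
Constraint 2 (X + V = W) on D(X)={2,3,5,8} D(V)={2,5,6,7,8} D(W)={5,6,8}: X {2,3,5,8}->{2,3}; V {2,5,6,7,8}->{2,5,6}; W {5,6,8}->{5,8}
Constraint 3 (V + W = X) on D(V)={2,5,6} D(W)={5,8} D(X)={2,3}: V {2,5,6}->{}; W {5,8}->{}; X {2,3}->{}
So after all 3 constraints: D(X) = {}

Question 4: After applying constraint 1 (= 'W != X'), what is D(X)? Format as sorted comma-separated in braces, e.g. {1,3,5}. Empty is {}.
Answer: {2,3,5,8}

Derivation:
Constraint 1 (W != X) on D(W)={5,6,8} D(X)={2,3,5,8}: no change
So after constraint 1: D(X) = {2,3,5,8}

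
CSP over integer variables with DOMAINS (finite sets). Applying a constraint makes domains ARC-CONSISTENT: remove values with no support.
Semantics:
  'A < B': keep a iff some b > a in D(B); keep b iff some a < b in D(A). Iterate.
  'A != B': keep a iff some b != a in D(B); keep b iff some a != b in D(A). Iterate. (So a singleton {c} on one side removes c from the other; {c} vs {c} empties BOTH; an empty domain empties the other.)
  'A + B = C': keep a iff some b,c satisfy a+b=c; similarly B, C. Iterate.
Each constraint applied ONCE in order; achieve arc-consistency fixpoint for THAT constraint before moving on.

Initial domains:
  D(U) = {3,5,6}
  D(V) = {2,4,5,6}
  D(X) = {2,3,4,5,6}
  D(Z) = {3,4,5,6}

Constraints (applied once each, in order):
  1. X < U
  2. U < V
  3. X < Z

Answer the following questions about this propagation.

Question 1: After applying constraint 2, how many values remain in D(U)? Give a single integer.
Answer: 2

Derivation:
Constraint 1 (X < U) on D(X)={2,3,4,5,6} D(U)={3,5,6}: X {2,3,4,5,6}->{2,3,4,5}
Constraint 2 (U < V) on D(U)={3,5,6} D(V)={2,4,5,6}: U {3,5,6}->{3,5}; V {2,4,5,6}->{4,5,6}
So after constraint 2: D(U)={3,5}, size = 2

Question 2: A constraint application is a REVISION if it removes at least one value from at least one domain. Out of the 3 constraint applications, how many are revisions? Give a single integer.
Answer: 2

Derivation:
Constraint 1 (X < U) on D(X)={2,3,4,5,6} D(U)={3,5,6}: X {2,3,4,5,6}->{2,3,4,5} => REVISION
Constraint 2 (U < V) on D(U)={3,5,6} D(V)={2,4,5,6}: U {3,5,6}->{3,5}; V {2,4,5,6}->{4,5,6} => REVISION
Constraint 3 (X < Z) on D(X)={2,3,4,5} D(Z)={3,4,5,6}: no change => not a revision
Total revisions = 2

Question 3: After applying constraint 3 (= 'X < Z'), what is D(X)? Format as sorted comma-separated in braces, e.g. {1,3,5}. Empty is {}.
Constraint 1 (X < U) on D(X)={2,3,4,5,6} D(U)={3,5,6}: X {2,3,4,5,6}->{2,3,4,5}
Constraint 2 (U < V) on D(U)={3,5,6} D(V)={2,4,5,6}: U {3,5,6}->{3,5}; V {2,4,5,6}->{4,5,6}
Constraint 3 (X < Z) on D(X)={2,3,4,5} D(Z)={3,4,5,6}: no change
So after constraint 3: D(X) = {2,3,4,5}

Answer: {2,3,4,5}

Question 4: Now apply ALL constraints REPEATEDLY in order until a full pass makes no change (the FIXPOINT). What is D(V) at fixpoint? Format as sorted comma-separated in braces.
pass 0 (initial): D(V)={2,4,5,6}
pass 1: U {3,5,6}->{3,5}; V {2,4,5,6}->{4,5,6}; X {2,3,4,5,6}->{2,3,4,5}
pass 2: X {2,3,4,5}->{2,3,4}
pass 3: no change
Fixpoint after 3 passes: D(V) = {4,5,6}

Answer: {4,5,6}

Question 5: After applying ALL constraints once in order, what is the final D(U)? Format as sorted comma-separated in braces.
Answer: {3,5}

Derivation:
Constraint 1 (X < U) on D(X)={2,3,4,5,6} D(U)={3,5,6}: X {2,3,4,5,6}->{2,3,4,5}
Constraint 2 (U < V) on D(U)={3,5,6} D(V)={2,4,5,6}: U {3,5,6}->{3,5}; V {2,4,5,6}->{4,5,6}
Constraint 3 (X < Z) on D(X)={2,3,4,5} D(Z)={3,4,5,6}: no change
So after all 3 constraints: D(U) = {3,5}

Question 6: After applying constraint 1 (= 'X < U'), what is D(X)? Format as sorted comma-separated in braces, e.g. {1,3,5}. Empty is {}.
Answer: {2,3,4,5}

Derivation:
Constraint 1 (X < U) on D(X)={2,3,4,5,6} D(U)={3,5,6}: X {2,3,4,5,6}->{2,3,4,5}
So after constraint 1: D(X) = {2,3,4,5}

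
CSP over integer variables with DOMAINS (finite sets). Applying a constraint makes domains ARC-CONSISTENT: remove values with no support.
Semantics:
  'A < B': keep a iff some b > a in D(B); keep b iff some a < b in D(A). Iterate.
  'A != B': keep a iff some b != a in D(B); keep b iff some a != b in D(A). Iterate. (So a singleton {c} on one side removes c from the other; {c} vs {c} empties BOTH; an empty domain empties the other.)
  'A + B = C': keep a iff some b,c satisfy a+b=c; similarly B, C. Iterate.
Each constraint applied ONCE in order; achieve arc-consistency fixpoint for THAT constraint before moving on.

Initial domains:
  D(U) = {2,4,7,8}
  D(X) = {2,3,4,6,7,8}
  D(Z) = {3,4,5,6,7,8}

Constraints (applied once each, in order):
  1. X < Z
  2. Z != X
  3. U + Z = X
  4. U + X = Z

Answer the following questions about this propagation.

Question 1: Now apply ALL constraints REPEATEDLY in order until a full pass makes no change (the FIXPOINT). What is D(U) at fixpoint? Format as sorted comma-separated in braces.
Answer: {}

Derivation:
pass 0 (initial): D(U)={2,4,7,8}
pass 1: U {2,4,7,8}->{}; X {2,3,4,6,7,8}->{}; Z {3,4,5,6,7,8}->{}
pass 2: no change
Fixpoint after 2 passes: D(U) = {}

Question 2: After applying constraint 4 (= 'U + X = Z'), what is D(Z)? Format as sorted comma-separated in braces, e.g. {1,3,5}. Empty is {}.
Answer: {}

Derivation:
Constraint 1 (X < Z) on D(X)={2,3,4,6,7,8} D(Z)={3,4,5,6,7,8}: X {2,3,4,6,7,8}->{2,3,4,6,7}
Constraint 2 (Z != X) on D(Z)={3,4,5,6,7,8} D(X)={2,3,4,6,7}: no change
Constraint 3 (U + Z = X) on D(U)={2,4,7,8} D(Z)={3,4,5,6,7,8} D(X)={2,3,4,6,7}: U {2,4,7,8}->{2,4}; Z {3,4,5,6,7,8}->{3,4,5}; X {2,3,4,6,7}->{6,7}
Constraint 4 (U + X = Z) on D(U)={2,4} D(X)={6,7} D(Z)={3,4,5}: U {2,4}->{}; X {6,7}->{}; Z {3,4,5}->{}
So after constraint 4: D(Z) = {}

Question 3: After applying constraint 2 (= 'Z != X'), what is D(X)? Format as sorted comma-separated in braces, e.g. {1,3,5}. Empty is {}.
Answer: {2,3,4,6,7}

Derivation:
Constraint 1 (X < Z) on D(X)={2,3,4,6,7,8} D(Z)={3,4,5,6,7,8}: X {2,3,4,6,7,8}->{2,3,4,6,7}
Constraint 2 (Z != X) on D(Z)={3,4,5,6,7,8} D(X)={2,3,4,6,7}: no change
So after constraint 2: D(X) = {2,3,4,6,7}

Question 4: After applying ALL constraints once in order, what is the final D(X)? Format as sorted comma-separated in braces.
Answer: {}

Derivation:
Constraint 1 (X < Z) on D(X)={2,3,4,6,7,8} D(Z)={3,4,5,6,7,8}: X {2,3,4,6,7,8}->{2,3,4,6,7}
Constraint 2 (Z != X) on D(Z)={3,4,5,6,7,8} D(X)={2,3,4,6,7}: no change
Constraint 3 (U + Z = X) on D(U)={2,4,7,8} D(Z)={3,4,5,6,7,8} D(X)={2,3,4,6,7}: U {2,4,7,8}->{2,4}; Z {3,4,5,6,7,8}->{3,4,5}; X {2,3,4,6,7}->{6,7}
Constraint 4 (U + X = Z) on D(U)={2,4} D(X)={6,7} D(Z)={3,4,5}: U {2,4}->{}; X {6,7}->{}; Z {3,4,5}->{}
So after all 4 constraints: D(X) = {}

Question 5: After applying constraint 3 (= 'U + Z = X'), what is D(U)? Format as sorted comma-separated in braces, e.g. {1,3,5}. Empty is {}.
Answer: {2,4}

Derivation:
Constraint 1 (X < Z) on D(X)={2,3,4,6,7,8} D(Z)={3,4,5,6,7,8}: X {2,3,4,6,7,8}->{2,3,4,6,7}
Constraint 2 (Z != X) on D(Z)={3,4,5,6,7,8} D(X)={2,3,4,6,7}: no change
Constraint 3 (U + Z = X) on D(U)={2,4,7,8} D(Z)={3,4,5,6,7,8} D(X)={2,3,4,6,7}: U {2,4,7,8}->{2,4}; Z {3,4,5,6,7,8}->{3,4,5}; X {2,3,4,6,7}->{6,7}
So after constraint 3: D(U) = {2,4}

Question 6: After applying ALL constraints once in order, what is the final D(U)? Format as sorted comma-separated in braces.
Constraint 1 (X < Z) on D(X)={2,3,4,6,7,8} D(Z)={3,4,5,6,7,8}: X {2,3,4,6,7,8}->{2,3,4,6,7}
Constraint 2 (Z != X) on D(Z)={3,4,5,6,7,8} D(X)={2,3,4,6,7}: no change
Constraint 3 (U + Z = X) on D(U)={2,4,7,8} D(Z)={3,4,5,6,7,8} D(X)={2,3,4,6,7}: U {2,4,7,8}->{2,4}; Z {3,4,5,6,7,8}->{3,4,5}; X {2,3,4,6,7}->{6,7}
Constraint 4 (U + X = Z) on D(U)={2,4} D(X)={6,7} D(Z)={3,4,5}: U {2,4}->{}; X {6,7}->{}; Z {3,4,5}->{}
So after all 4 constraints: D(U) = {}

Answer: {}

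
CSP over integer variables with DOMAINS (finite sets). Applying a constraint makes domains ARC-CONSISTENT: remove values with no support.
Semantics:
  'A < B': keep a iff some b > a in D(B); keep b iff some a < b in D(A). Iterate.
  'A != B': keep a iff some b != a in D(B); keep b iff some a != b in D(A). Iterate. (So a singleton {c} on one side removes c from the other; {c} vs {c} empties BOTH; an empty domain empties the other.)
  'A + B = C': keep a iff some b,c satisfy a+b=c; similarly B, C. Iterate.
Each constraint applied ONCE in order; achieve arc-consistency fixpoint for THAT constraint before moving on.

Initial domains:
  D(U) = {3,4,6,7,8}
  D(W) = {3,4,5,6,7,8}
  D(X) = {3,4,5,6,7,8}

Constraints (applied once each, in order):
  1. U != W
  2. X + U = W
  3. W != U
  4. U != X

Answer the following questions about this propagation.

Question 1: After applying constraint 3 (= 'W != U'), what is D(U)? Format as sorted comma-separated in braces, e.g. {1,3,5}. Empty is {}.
Answer: {3,4}

Derivation:
Constraint 1 (U != W) on D(U)={3,4,6,7,8} D(W)={3,4,5,6,7,8}: no change
Constraint 2 (X + U = W) on D(X)={3,4,5,6,7,8} D(U)={3,4,6,7,8} D(W)={3,4,5,6,7,8}: X {3,4,5,6,7,8}->{3,4,5}; U {3,4,6,7,8}->{3,4}; W {3,4,5,6,7,8}->{6,7,8}
Constraint 3 (W != U) on D(W)={6,7,8} D(U)={3,4}: no change
So after constraint 3: D(U) = {3,4}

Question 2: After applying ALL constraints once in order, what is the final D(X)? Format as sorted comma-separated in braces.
Constraint 1 (U != W) on D(U)={3,4,6,7,8} D(W)={3,4,5,6,7,8}: no change
Constraint 2 (X + U = W) on D(X)={3,4,5,6,7,8} D(U)={3,4,6,7,8} D(W)={3,4,5,6,7,8}: X {3,4,5,6,7,8}->{3,4,5}; U {3,4,6,7,8}->{3,4}; W {3,4,5,6,7,8}->{6,7,8}
Constraint 3 (W != U) on D(W)={6,7,8} D(U)={3,4}: no change
Constraint 4 (U != X) on D(U)={3,4} D(X)={3,4,5}: no change
So after all 4 constraints: D(X) = {3,4,5}

Answer: {3,4,5}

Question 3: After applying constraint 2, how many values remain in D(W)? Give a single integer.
Constraint 1 (U != W) on D(U)={3,4,6,7,8} D(W)={3,4,5,6,7,8}: no change
Constraint 2 (X + U = W) on D(X)={3,4,5,6,7,8} D(U)={3,4,6,7,8} D(W)={3,4,5,6,7,8}: X {3,4,5,6,7,8}->{3,4,5}; U {3,4,6,7,8}->{3,4}; W {3,4,5,6,7,8}->{6,7,8}
So after constraint 2: D(W)={6,7,8}, size = 3

Answer: 3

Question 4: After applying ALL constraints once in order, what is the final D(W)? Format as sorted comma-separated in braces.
Answer: {6,7,8}

Derivation:
Constraint 1 (U != W) on D(U)={3,4,6,7,8} D(W)={3,4,5,6,7,8}: no change
Constraint 2 (X + U = W) on D(X)={3,4,5,6,7,8} D(U)={3,4,6,7,8} D(W)={3,4,5,6,7,8}: X {3,4,5,6,7,8}->{3,4,5}; U {3,4,6,7,8}->{3,4}; W {3,4,5,6,7,8}->{6,7,8}
Constraint 3 (W != U) on D(W)={6,7,8} D(U)={3,4}: no change
Constraint 4 (U != X) on D(U)={3,4} D(X)={3,4,5}: no change
So after all 4 constraints: D(W) = {6,7,8}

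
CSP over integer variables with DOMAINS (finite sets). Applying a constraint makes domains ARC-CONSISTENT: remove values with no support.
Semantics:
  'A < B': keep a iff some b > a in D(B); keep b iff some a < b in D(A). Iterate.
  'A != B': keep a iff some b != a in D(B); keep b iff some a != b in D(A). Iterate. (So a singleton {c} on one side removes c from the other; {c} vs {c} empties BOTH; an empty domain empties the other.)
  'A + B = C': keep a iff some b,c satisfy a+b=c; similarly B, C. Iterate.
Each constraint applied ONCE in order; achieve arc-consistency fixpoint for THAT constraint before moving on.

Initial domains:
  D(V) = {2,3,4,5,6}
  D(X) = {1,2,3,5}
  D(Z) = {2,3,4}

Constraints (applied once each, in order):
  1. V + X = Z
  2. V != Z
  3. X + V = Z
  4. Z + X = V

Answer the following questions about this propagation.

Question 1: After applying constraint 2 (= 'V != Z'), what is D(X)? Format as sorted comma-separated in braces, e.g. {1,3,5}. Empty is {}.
Constraint 1 (V + X = Z) on D(V)={2,3,4,5,6} D(X)={1,2,3,5} D(Z)={2,3,4}: V {2,3,4,5,6}->{2,3}; X {1,2,3,5}->{1,2}; Z {2,3,4}->{3,4}
Constraint 2 (V != Z) on D(V)={2,3} D(Z)={3,4}: no change
So after constraint 2: D(X) = {1,2}

Answer: {1,2}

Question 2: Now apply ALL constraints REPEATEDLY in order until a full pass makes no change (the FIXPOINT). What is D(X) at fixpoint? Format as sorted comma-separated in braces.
Answer: {}

Derivation:
pass 0 (initial): D(X)={1,2,3,5}
pass 1: V {2,3,4,5,6}->{}; X {1,2,3,5}->{}; Z {2,3,4}->{}
pass 2: no change
Fixpoint after 2 passes: D(X) = {}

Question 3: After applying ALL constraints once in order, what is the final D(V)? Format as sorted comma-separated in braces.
Constraint 1 (V + X = Z) on D(V)={2,3,4,5,6} D(X)={1,2,3,5} D(Z)={2,3,4}: V {2,3,4,5,6}->{2,3}; X {1,2,3,5}->{1,2}; Z {2,3,4}->{3,4}
Constraint 2 (V != Z) on D(V)={2,3} D(Z)={3,4}: no change
Constraint 3 (X + V = Z) on D(X)={1,2} D(V)={2,3} D(Z)={3,4}: no change
Constraint 4 (Z + X = V) on D(Z)={3,4} D(X)={1,2} D(V)={2,3}: Z {3,4}->{}; X {1,2}->{}; V {2,3}->{}
So after all 4 constraints: D(V) = {}

Answer: {}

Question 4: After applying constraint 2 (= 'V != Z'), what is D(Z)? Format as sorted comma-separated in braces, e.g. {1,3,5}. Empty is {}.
Answer: {3,4}

Derivation:
Constraint 1 (V + X = Z) on D(V)={2,3,4,5,6} D(X)={1,2,3,5} D(Z)={2,3,4}: V {2,3,4,5,6}->{2,3}; X {1,2,3,5}->{1,2}; Z {2,3,4}->{3,4}
Constraint 2 (V != Z) on D(V)={2,3} D(Z)={3,4}: no change
So after constraint 2: D(Z) = {3,4}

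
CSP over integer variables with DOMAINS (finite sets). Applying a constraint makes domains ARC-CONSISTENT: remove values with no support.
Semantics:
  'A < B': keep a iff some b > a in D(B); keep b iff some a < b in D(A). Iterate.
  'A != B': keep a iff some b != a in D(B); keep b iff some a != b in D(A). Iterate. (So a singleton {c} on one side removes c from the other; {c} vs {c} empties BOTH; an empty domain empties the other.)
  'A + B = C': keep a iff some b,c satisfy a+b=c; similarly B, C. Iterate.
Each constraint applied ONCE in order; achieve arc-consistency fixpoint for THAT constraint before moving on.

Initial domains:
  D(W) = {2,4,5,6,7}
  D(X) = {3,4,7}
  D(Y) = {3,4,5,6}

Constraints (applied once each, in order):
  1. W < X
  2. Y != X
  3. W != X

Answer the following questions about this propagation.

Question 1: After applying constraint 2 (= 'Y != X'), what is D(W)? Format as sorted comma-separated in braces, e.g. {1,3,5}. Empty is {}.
Constraint 1 (W < X) on D(W)={2,4,5,6,7} D(X)={3,4,7}: W {2,4,5,6,7}->{2,4,5,6}
Constraint 2 (Y != X) on D(Y)={3,4,5,6} D(X)={3,4,7}: no change
So after constraint 2: D(W) = {2,4,5,6}

Answer: {2,4,5,6}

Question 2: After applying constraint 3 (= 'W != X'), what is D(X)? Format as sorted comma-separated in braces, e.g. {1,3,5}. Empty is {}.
Constraint 1 (W < X) on D(W)={2,4,5,6,7} D(X)={3,4,7}: W {2,4,5,6,7}->{2,4,5,6}
Constraint 2 (Y != X) on D(Y)={3,4,5,6} D(X)={3,4,7}: no change
Constraint 3 (W != X) on D(W)={2,4,5,6} D(X)={3,4,7}: no change
So after constraint 3: D(X) = {3,4,7}

Answer: {3,4,7}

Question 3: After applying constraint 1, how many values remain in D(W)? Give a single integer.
Answer: 4

Derivation:
Constraint 1 (W < X) on D(W)={2,4,5,6,7} D(X)={3,4,7}: W {2,4,5,6,7}->{2,4,5,6}
So after constraint 1: D(W)={2,4,5,6}, size = 4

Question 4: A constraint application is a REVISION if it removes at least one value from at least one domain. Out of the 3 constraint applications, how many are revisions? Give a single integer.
Constraint 1 (W < X) on D(W)={2,4,5,6,7} D(X)={3,4,7}: W {2,4,5,6,7}->{2,4,5,6} => REVISION
Constraint 2 (Y != X) on D(Y)={3,4,5,6} D(X)={3,4,7}: no change => not a revision
Constraint 3 (W != X) on D(W)={2,4,5,6} D(X)={3,4,7}: no change => not a revision
Total revisions = 1

Answer: 1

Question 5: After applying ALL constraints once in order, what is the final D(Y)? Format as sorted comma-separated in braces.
Constraint 1 (W < X) on D(W)={2,4,5,6,7} D(X)={3,4,7}: W {2,4,5,6,7}->{2,4,5,6}
Constraint 2 (Y != X) on D(Y)={3,4,5,6} D(X)={3,4,7}: no change
Constraint 3 (W != X) on D(W)={2,4,5,6} D(X)={3,4,7}: no change
So after all 3 constraints: D(Y) = {3,4,5,6}

Answer: {3,4,5,6}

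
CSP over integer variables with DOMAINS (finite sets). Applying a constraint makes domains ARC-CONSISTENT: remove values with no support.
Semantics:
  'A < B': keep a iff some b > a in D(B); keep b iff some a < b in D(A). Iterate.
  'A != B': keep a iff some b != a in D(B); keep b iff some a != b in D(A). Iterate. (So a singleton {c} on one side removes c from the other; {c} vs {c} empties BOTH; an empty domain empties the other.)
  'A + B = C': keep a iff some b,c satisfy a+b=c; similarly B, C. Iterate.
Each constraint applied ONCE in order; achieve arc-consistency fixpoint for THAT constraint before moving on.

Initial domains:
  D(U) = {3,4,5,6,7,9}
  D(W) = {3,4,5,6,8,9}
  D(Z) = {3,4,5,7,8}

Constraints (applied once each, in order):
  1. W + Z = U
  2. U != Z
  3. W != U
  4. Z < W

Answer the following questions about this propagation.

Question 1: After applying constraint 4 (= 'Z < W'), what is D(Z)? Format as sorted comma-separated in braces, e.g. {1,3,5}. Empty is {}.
Constraint 1 (W + Z = U) on D(W)={3,4,5,6,8,9} D(Z)={3,4,5,7,8} D(U)={3,4,5,6,7,9}: W {3,4,5,6,8,9}->{3,4,5,6}; Z {3,4,5,7,8}->{3,4,5}; U {3,4,5,6,7,9}->{6,7,9}
Constraint 2 (U != Z) on D(U)={6,7,9} D(Z)={3,4,5}: no change
Constraint 3 (W != U) on D(W)={3,4,5,6} D(U)={6,7,9}: no change
Constraint 4 (Z < W) on D(Z)={3,4,5} D(W)={3,4,5,6}: W {3,4,5,6}->{4,5,6}
So after constraint 4: D(Z) = {3,4,5}

Answer: {3,4,5}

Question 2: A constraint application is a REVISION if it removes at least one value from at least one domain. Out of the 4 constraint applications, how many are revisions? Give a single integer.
Answer: 2

Derivation:
Constraint 1 (W + Z = U) on D(W)={3,4,5,6,8,9} D(Z)={3,4,5,7,8} D(U)={3,4,5,6,7,9}: W {3,4,5,6,8,9}->{3,4,5,6}; Z {3,4,5,7,8}->{3,4,5}; U {3,4,5,6,7,9}->{6,7,9} => REVISION
Constraint 2 (U != Z) on D(U)={6,7,9} D(Z)={3,4,5}: no change => not a revision
Constraint 3 (W != U) on D(W)={3,4,5,6} D(U)={6,7,9}: no change => not a revision
Constraint 4 (Z < W) on D(Z)={3,4,5} D(W)={3,4,5,6}: W {3,4,5,6}->{4,5,6} => REVISION
Total revisions = 2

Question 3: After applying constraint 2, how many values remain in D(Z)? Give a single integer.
Answer: 3

Derivation:
Constraint 1 (W + Z = U) on D(W)={3,4,5,6,8,9} D(Z)={3,4,5,7,8} D(U)={3,4,5,6,7,9}: W {3,4,5,6,8,9}->{3,4,5,6}; Z {3,4,5,7,8}->{3,4,5}; U {3,4,5,6,7,9}->{6,7,9}
Constraint 2 (U != Z) on D(U)={6,7,9} D(Z)={3,4,5}: no change
So after constraint 2: D(Z)={3,4,5}, size = 3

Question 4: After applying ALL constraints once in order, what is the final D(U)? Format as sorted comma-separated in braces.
Constraint 1 (W + Z = U) on D(W)={3,4,5,6,8,9} D(Z)={3,4,5,7,8} D(U)={3,4,5,6,7,9}: W {3,4,5,6,8,9}->{3,4,5,6}; Z {3,4,5,7,8}->{3,4,5}; U {3,4,5,6,7,9}->{6,7,9}
Constraint 2 (U != Z) on D(U)={6,7,9} D(Z)={3,4,5}: no change
Constraint 3 (W != U) on D(W)={3,4,5,6} D(U)={6,7,9}: no change
Constraint 4 (Z < W) on D(Z)={3,4,5} D(W)={3,4,5,6}: W {3,4,5,6}->{4,5,6}
So after all 4 constraints: D(U) = {6,7,9}

Answer: {6,7,9}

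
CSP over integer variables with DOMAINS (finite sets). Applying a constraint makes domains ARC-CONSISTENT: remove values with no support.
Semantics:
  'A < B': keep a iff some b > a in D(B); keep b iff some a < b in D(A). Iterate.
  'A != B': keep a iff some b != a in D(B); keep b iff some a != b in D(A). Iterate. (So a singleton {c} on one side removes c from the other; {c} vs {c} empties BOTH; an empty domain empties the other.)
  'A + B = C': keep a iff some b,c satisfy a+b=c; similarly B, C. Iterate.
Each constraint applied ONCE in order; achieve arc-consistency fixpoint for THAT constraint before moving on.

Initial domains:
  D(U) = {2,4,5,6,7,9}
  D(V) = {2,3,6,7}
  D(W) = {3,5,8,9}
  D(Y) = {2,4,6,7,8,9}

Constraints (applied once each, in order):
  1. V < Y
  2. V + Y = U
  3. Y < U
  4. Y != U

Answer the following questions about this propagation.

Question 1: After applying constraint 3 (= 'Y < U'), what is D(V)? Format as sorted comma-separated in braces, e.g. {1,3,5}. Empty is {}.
Constraint 1 (V < Y) on D(V)={2,3,6,7} D(Y)={2,4,6,7,8,9}: Y {2,4,6,7,8,9}->{4,6,7,8,9}
Constraint 2 (V + Y = U) on D(V)={2,3,6,7} D(Y)={4,6,7,8,9} D(U)={2,4,5,6,7,9}: V {2,3,6,7}->{2,3}; Y {4,6,7,8,9}->{4,6,7}; U {2,4,5,6,7,9}->{6,7,9}
Constraint 3 (Y < U) on D(Y)={4,6,7} D(U)={6,7,9}: no change
So after constraint 3: D(V) = {2,3}

Answer: {2,3}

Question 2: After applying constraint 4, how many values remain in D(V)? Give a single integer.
Answer: 2

Derivation:
Constraint 1 (V < Y) on D(V)={2,3,6,7} D(Y)={2,4,6,7,8,9}: Y {2,4,6,7,8,9}->{4,6,7,8,9}
Constraint 2 (V + Y = U) on D(V)={2,3,6,7} D(Y)={4,6,7,8,9} D(U)={2,4,5,6,7,9}: V {2,3,6,7}->{2,3}; Y {4,6,7,8,9}->{4,6,7}; U {2,4,5,6,7,9}->{6,7,9}
Constraint 3 (Y < U) on D(Y)={4,6,7} D(U)={6,7,9}: no change
Constraint 4 (Y != U) on D(Y)={4,6,7} D(U)={6,7,9}: no change
So after constraint 4: D(V)={2,3}, size = 2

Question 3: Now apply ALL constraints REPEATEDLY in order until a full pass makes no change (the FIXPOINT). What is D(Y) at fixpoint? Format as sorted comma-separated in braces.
pass 0 (initial): D(Y)={2,4,6,7,8,9}
pass 1: U {2,4,5,6,7,9}->{6,7,9}; V {2,3,6,7}->{2,3}; Y {2,4,6,7,8,9}->{4,6,7}
pass 2: no change
Fixpoint after 2 passes: D(Y) = {4,6,7}

Answer: {4,6,7}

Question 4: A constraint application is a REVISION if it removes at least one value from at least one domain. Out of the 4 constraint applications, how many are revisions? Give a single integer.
Constraint 1 (V < Y) on D(V)={2,3,6,7} D(Y)={2,4,6,7,8,9}: Y {2,4,6,7,8,9}->{4,6,7,8,9} => REVISION
Constraint 2 (V + Y = U) on D(V)={2,3,6,7} D(Y)={4,6,7,8,9} D(U)={2,4,5,6,7,9}: V {2,3,6,7}->{2,3}; Y {4,6,7,8,9}->{4,6,7}; U {2,4,5,6,7,9}->{6,7,9} => REVISION
Constraint 3 (Y < U) on D(Y)={4,6,7} D(U)={6,7,9}: no change => not a revision
Constraint 4 (Y != U) on D(Y)={4,6,7} D(U)={6,7,9}: no change => not a revision
Total revisions = 2

Answer: 2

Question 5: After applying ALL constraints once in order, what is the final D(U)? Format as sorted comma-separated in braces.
Answer: {6,7,9}

Derivation:
Constraint 1 (V < Y) on D(V)={2,3,6,7} D(Y)={2,4,6,7,8,9}: Y {2,4,6,7,8,9}->{4,6,7,8,9}
Constraint 2 (V + Y = U) on D(V)={2,3,6,7} D(Y)={4,6,7,8,9} D(U)={2,4,5,6,7,9}: V {2,3,6,7}->{2,3}; Y {4,6,7,8,9}->{4,6,7}; U {2,4,5,6,7,9}->{6,7,9}
Constraint 3 (Y < U) on D(Y)={4,6,7} D(U)={6,7,9}: no change
Constraint 4 (Y != U) on D(Y)={4,6,7} D(U)={6,7,9}: no change
So after all 4 constraints: D(U) = {6,7,9}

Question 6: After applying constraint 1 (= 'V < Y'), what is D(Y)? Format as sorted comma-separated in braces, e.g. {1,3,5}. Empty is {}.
Constraint 1 (V < Y) on D(V)={2,3,6,7} D(Y)={2,4,6,7,8,9}: Y {2,4,6,7,8,9}->{4,6,7,8,9}
So after constraint 1: D(Y) = {4,6,7,8,9}

Answer: {4,6,7,8,9}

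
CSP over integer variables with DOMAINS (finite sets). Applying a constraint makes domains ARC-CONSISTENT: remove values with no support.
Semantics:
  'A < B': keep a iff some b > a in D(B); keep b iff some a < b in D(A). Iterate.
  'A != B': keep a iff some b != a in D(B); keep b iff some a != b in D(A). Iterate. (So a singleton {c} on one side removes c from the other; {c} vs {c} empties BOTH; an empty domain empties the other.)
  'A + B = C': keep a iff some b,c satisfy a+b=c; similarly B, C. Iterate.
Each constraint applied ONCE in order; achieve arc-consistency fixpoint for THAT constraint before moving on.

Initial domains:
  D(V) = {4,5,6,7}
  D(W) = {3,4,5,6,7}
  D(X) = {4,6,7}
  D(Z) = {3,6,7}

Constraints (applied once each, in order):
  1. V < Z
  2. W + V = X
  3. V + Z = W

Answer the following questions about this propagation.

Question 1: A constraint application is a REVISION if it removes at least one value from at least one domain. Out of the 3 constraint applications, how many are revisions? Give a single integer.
Answer: 3

Derivation:
Constraint 1 (V < Z) on D(V)={4,5,6,7} D(Z)={3,6,7}: V {4,5,6,7}->{4,5,6}; Z {3,6,7}->{6,7} => REVISION
Constraint 2 (W + V = X) on D(W)={3,4,5,6,7} D(V)={4,5,6} D(X)={4,6,7}: W {3,4,5,6,7}->{3}; V {4,5,6}->{4}; X {4,6,7}->{7} => REVISION
Constraint 3 (V + Z = W) on D(V)={4} D(Z)={6,7} D(W)={3}: V {4}->{}; Z {6,7}->{}; W {3}->{} => REVISION
Total revisions = 3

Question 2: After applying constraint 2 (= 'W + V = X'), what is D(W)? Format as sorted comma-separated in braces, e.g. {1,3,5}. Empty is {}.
Answer: {3}

Derivation:
Constraint 1 (V < Z) on D(V)={4,5,6,7} D(Z)={3,6,7}: V {4,5,6,7}->{4,5,6}; Z {3,6,7}->{6,7}
Constraint 2 (W + V = X) on D(W)={3,4,5,6,7} D(V)={4,5,6} D(X)={4,6,7}: W {3,4,5,6,7}->{3}; V {4,5,6}->{4}; X {4,6,7}->{7}
So after constraint 2: D(W) = {3}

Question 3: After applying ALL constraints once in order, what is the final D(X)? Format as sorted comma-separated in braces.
Constraint 1 (V < Z) on D(V)={4,5,6,7} D(Z)={3,6,7}: V {4,5,6,7}->{4,5,6}; Z {3,6,7}->{6,7}
Constraint 2 (W + V = X) on D(W)={3,4,5,6,7} D(V)={4,5,6} D(X)={4,6,7}: W {3,4,5,6,7}->{3}; V {4,5,6}->{4}; X {4,6,7}->{7}
Constraint 3 (V + Z = W) on D(V)={4} D(Z)={6,7} D(W)={3}: V {4}->{}; Z {6,7}->{}; W {3}->{}
So after all 3 constraints: D(X) = {7}

Answer: {7}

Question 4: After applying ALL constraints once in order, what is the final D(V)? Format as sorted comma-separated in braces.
Constraint 1 (V < Z) on D(V)={4,5,6,7} D(Z)={3,6,7}: V {4,5,6,7}->{4,5,6}; Z {3,6,7}->{6,7}
Constraint 2 (W + V = X) on D(W)={3,4,5,6,7} D(V)={4,5,6} D(X)={4,6,7}: W {3,4,5,6,7}->{3}; V {4,5,6}->{4}; X {4,6,7}->{7}
Constraint 3 (V + Z = W) on D(V)={4} D(Z)={6,7} D(W)={3}: V {4}->{}; Z {6,7}->{}; W {3}->{}
So after all 3 constraints: D(V) = {}

Answer: {}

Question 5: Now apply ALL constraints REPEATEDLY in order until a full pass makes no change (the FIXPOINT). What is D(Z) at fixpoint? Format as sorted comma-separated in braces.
Answer: {}

Derivation:
pass 0 (initial): D(Z)={3,6,7}
pass 1: V {4,5,6,7}->{}; W {3,4,5,6,7}->{}; X {4,6,7}->{7}; Z {3,6,7}->{}
pass 2: X {7}->{}
pass 3: no change
Fixpoint after 3 passes: D(Z) = {}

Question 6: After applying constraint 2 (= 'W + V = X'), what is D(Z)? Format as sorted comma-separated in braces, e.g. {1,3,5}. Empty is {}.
Constraint 1 (V < Z) on D(V)={4,5,6,7} D(Z)={3,6,7}: V {4,5,6,7}->{4,5,6}; Z {3,6,7}->{6,7}
Constraint 2 (W + V = X) on D(W)={3,4,5,6,7} D(V)={4,5,6} D(X)={4,6,7}: W {3,4,5,6,7}->{3}; V {4,5,6}->{4}; X {4,6,7}->{7}
So after constraint 2: D(Z) = {6,7}

Answer: {6,7}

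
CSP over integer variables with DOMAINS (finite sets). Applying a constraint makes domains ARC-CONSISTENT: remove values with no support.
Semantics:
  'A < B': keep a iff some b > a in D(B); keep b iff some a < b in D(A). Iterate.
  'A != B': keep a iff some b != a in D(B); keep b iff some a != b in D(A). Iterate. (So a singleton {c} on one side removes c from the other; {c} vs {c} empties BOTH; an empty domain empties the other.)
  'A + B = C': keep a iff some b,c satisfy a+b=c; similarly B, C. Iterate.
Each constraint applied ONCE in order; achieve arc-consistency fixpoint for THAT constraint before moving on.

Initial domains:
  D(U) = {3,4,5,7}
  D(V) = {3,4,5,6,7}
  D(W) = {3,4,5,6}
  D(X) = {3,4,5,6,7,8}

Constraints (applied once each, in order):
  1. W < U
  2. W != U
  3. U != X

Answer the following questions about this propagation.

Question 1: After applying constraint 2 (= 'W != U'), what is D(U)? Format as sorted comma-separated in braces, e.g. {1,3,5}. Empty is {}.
Answer: {4,5,7}

Derivation:
Constraint 1 (W < U) on D(W)={3,4,5,6} D(U)={3,4,5,7}: U {3,4,5,7}->{4,5,7}
Constraint 2 (W != U) on D(W)={3,4,5,6} D(U)={4,5,7}: no change
So after constraint 2: D(U) = {4,5,7}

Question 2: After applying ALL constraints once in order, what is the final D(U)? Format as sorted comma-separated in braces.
Answer: {4,5,7}

Derivation:
Constraint 1 (W < U) on D(W)={3,4,5,6} D(U)={3,4,5,7}: U {3,4,5,7}->{4,5,7}
Constraint 2 (W != U) on D(W)={3,4,5,6} D(U)={4,5,7}: no change
Constraint 3 (U != X) on D(U)={4,5,7} D(X)={3,4,5,6,7,8}: no change
So after all 3 constraints: D(U) = {4,5,7}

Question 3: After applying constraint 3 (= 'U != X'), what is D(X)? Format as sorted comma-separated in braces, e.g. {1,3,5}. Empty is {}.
Answer: {3,4,5,6,7,8}

Derivation:
Constraint 1 (W < U) on D(W)={3,4,5,6} D(U)={3,4,5,7}: U {3,4,5,7}->{4,5,7}
Constraint 2 (W != U) on D(W)={3,4,5,6} D(U)={4,5,7}: no change
Constraint 3 (U != X) on D(U)={4,5,7} D(X)={3,4,5,6,7,8}: no change
So after constraint 3: D(X) = {3,4,5,6,7,8}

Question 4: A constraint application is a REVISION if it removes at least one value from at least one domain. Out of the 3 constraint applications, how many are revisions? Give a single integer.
Constraint 1 (W < U) on D(W)={3,4,5,6} D(U)={3,4,5,7}: U {3,4,5,7}->{4,5,7} => REVISION
Constraint 2 (W != U) on D(W)={3,4,5,6} D(U)={4,5,7}: no change => not a revision
Constraint 3 (U != X) on D(U)={4,5,7} D(X)={3,4,5,6,7,8}: no change => not a revision
Total revisions = 1

Answer: 1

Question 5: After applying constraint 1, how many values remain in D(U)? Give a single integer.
Answer: 3

Derivation:
Constraint 1 (W < U) on D(W)={3,4,5,6} D(U)={3,4,5,7}: U {3,4,5,7}->{4,5,7}
So after constraint 1: D(U)={4,5,7}, size = 3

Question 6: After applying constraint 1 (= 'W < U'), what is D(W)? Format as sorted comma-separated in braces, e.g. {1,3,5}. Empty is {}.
Constraint 1 (W < U) on D(W)={3,4,5,6} D(U)={3,4,5,7}: U {3,4,5,7}->{4,5,7}
So after constraint 1: D(W) = {3,4,5,6}

Answer: {3,4,5,6}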